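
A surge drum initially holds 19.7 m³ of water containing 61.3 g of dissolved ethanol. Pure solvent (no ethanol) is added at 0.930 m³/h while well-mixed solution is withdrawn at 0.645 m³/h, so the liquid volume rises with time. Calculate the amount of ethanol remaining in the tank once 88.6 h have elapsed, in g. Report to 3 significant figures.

Total volume: dV/dt = Q_in − Q_out = 0.28500 m³/h, so V(t) = 19.7 + 0.28500 t and V(88.6) = 44.951 m³.
Solute balance: dm/dt = 0 − Q_out C = −Q_out m/V(t).
dm/m = −Q_out dt/(V₀ + 0.28500 t); integrating gives ln(m/m₀) = −(Q_out/(Q_in−Q_out)) ln(V/V₀).
m = m₀ (V₀/V)^(Q_out/(Q_in−Q_out)) = 61.3 × (19.7/44.951)^(2.2632) = 9.4761 g.

9.48 g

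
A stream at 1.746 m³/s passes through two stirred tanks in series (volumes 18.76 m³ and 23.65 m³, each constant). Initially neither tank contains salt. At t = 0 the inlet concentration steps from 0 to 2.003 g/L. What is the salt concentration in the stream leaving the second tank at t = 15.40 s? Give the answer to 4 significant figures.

Each tank obeys Vᵢ dCᵢ/dt = Q(Cᵢ₋₁ − Cᵢ), so τᵢ = Vᵢ/Q.
τ₁ = 18.76/1.746 = 10.7446 s; τ₂ = 23.65/1.746 = 13.5452 s.
Tank 1: C₁ = C_in(1 − e^(−t/τ₁)). Tank 2 (τ₁ ≠ τ₂): C₂ = C_in[1 − (τ₁ e^(−t/τ₁) − τ₂ e^(−t/τ₂))/(τ₁ − τ₂)].
At t = 15.40: e^(−t/τ₁) = 0.238524, e^(−t/τ₂) = 0.320802.
C₂ = 2.003·[1 − (10.7446·0.238524 − 13.5452·0.320802)/(-2.80069)] = 2.003·0.363547 = 0.728184 g/L.

0.7282 g/L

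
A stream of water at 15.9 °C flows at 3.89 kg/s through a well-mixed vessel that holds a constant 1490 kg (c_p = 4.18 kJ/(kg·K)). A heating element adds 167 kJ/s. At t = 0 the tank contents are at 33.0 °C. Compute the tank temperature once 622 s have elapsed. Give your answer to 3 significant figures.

M c_p dT/dt = ṁ c_p (T_in − T) + Q̇.
τ = M/ṁ = 383.03 s; T_ss = T_in + Q̇/(ṁ c_p) = 15.9 + 167/(3.89·4.18) = 26.170 °C.
This is linear first-order; T(t) = T_ss + (T₀ − T_ss) e^(−t/τ).
T(622) = 26.170 + (6.8295)·e^(−622/383.03) = 26.170 + (6.8295)·0.19713 = 27.517 °C.

27.5 °C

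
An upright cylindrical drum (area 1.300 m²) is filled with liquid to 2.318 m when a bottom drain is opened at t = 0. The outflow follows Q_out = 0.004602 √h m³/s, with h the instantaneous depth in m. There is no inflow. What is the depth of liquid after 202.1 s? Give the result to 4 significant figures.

1.357 m

A dh/dt = −Q_out = −0.004602 √h.
∫ h^(−1/2) dh = −(0.004602/A) ∫ dt, giving 2√h = 2√h₀ − (0.004602/A) t.
√h = √2.318 − 0.004602·202.1/(2·1.300) = 1.52250 − 0.357717 = 1.16478.
h = 1.16478² = 1.35671 m.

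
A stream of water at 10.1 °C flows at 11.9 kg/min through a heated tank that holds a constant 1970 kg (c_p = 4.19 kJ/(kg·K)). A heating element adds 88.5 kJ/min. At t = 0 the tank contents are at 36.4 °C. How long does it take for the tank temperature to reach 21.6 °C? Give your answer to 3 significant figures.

153 min

First-law balance (no shaft work): M c_p dT/dt = ṁ c_p (T_in − T) + 88.5.
τ = M/ṁ = 165.55 min; T_ss = T_in + Q̇/(ṁ c_p) = 11.875 °C.
T(t) = T_ss + (T₀ − T_ss) e^(−t/τ). Set T = 21.6:
e^(−t/τ) = (21.6 − 11.875)/(36.4 − 11.875) = 0.39654
t = −165.55 · ln(0.39654) = 153.13 min.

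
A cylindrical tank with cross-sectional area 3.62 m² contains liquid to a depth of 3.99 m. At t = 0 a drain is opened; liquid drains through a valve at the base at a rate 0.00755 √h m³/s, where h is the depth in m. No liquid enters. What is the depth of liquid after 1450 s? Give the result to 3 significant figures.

0.236 m

A dh/dt = −Q_out = −0.00755 √h.
Separate and integrate: 2(√h − √h₀) = −(0.00755/A) t.
√h = √3.99 − 0.00755·1450/(2·3.62) = 1.9975 − 1.5121 = 0.48541.
h = 0.48541² = 0.23563 m.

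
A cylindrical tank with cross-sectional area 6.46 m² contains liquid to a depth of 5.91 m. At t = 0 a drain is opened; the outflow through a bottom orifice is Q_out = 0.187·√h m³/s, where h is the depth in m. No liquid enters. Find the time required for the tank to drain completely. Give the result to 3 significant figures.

168 s

A dh/dt = −Q_out = −0.187 √h.
∫ h^(−1/2) dh = −(0.187/A) ∫ dt, giving 2√h = 2√h₀ − (0.187/A) t.
Tank is empty when √h = 0: t_empty = 2A√h₀/0.187.
t_empty = 2·6.46·√5.91/0.187 = 12.920·2.4310/0.187 = 167.96 s.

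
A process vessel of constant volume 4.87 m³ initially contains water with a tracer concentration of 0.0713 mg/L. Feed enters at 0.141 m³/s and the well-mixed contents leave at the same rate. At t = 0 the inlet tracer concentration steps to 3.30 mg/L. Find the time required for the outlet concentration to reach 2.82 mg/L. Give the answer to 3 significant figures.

Species balance: V dC/dt = Q(C_in − C) ⇒ τ = V/Q = 34.539 s.
C(t) = C_in + (C₀ − C_in) e^(−t/τ). Set C = 2.82 and solve for t:
e^(−t/τ) = (C − C_in)/(C₀ − C_in) = (2.82 − 3.30)/(0.0713 − 3.30) = 0.14867
t = −τ ln(…) = 34.539 × 1.9060 = 65.833 s.

65.8 s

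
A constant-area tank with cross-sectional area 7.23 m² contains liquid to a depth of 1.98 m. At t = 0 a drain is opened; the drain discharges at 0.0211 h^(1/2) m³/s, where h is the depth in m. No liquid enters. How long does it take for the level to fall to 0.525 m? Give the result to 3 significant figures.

A dh/dt = −Q_out = −0.0211 √h.
∫ h^(−1/2) dh = −(0.0211/A) ∫ dt, giving 2√h = 2√h₀ − (0.0211/A) t.
t = 2A(√h₀ − √h)/0.0211 = 2·7.23·(√1.98 − √0.525)/0.0211
  = 14.460 × (1.4071 − 0.72457) / 0.0211 = 467.76 s.

468 s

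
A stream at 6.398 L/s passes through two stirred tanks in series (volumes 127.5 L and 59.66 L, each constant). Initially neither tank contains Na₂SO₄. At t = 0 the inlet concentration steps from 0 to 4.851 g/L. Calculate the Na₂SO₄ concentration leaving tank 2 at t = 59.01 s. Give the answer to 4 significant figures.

Each tank obeys Vᵢ dCᵢ/dt = Q(Cᵢ₋₁ − Cᵢ), so τᵢ = Vᵢ/Q.
τ₁ = 127.5/6.398 = 19.9281 s; τ₂ = 59.66/6.398 = 9.32479 s.
Tank 1: C₁ = C_in(1 − e^(−t/τ₁)). Tank 2 (τ₁ ≠ τ₂): C₂ = C_in[1 − (τ₁ e^(−t/τ₁) − τ₂ e^(−t/τ₂))/(τ₁ − τ₂)].
At t = 59.01: e^(−t/τ₁) = 0.0517596, e^(−t/τ₂) = 0.00178508.
C₂ = 4.851·[1 − (19.9281·0.0517596 − 9.32479·0.00178508)/(10.6033)] = 4.851·0.904292 = 4.38672 g/L.

4.387 g/L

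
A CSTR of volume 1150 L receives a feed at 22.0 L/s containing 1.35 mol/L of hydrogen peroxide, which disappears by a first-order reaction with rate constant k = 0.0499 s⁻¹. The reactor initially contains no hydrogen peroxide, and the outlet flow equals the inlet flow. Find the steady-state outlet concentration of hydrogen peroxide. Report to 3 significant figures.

Species balance: V dC/dt = Q C_in − Q C − k V C.
At steady state: 0 = Q C_in − (Q + kV) C_ss, so C_ss = Q C_in/(Q + kV).
C_ss = 22.0·1.35/(22.0 + 0.0499·1150) = 29.700/79.385 = 0.37413 mol/L.

0.374 mol/L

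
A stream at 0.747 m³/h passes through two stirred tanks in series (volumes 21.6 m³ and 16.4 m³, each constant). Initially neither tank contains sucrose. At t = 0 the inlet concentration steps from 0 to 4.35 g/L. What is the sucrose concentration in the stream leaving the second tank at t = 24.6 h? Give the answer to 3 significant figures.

1.11 g/L

Each tank obeys Vᵢ dCᵢ/dt = Q(Cᵢ₋₁ − Cᵢ), so τᵢ = Vᵢ/Q.
τ₁ = 21.6/0.747 = 28.916 h; τ₂ = 16.4/0.747 = 21.954 h.
Solving the cascade with C₁(0)=C₂(0)=0 gives C₂(t) = C_in[1 − (τ₁ e^(−t/τ₁) − τ₂ e^(−t/τ₂))/(τ₁ − τ₂)].
At t = 24.6: e^(−t/τ₁) = 0.42709, e^(−t/τ₂) = 0.32612.
C₂ = 4.35·[1 − (28.916·0.42709 − 21.954·0.32612)/(6.9612)] = 4.35·0.25444 = 1.1068 g/L.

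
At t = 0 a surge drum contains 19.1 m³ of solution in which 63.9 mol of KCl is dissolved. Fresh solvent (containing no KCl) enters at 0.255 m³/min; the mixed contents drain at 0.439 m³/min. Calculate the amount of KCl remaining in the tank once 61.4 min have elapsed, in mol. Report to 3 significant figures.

Let m(t) be the amount of KCl. Volume: V(t) = V₀ + (Q_in − Q_out) t = 19.1 − 0.18400 t; V(61.4) = 7.8024 m³.
Solute balance: dm/dt = 0 − Q_out C = −Q_out m/V(t).
dm/m = −Q_out dt/(V₀ − 0.18400 t); integrating gives ln(m/m₀) = −(Q_out/(Q_in−Q_out)) ln(V/V₀).
m = m₀ (V₀/V)^(Q_out/(Q_in−Q_out)) = 63.9 × (19.1/7.8024)^(-2.3859) = 7.5485 mol.

7.55 mol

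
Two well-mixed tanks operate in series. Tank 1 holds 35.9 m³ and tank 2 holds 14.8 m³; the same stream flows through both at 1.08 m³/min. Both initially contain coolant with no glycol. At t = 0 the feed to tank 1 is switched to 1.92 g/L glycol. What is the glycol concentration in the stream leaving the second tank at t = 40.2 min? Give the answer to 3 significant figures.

Species balance on tank i: dCᵢ/dt = (Cᵢ₋₁ − Cᵢ)/τᵢ with τᵢ = Vᵢ/Q.
τ₁ = 35.9/1.08 = 33.241 min; τ₂ = 14.8/1.08 = 13.704 min.
Solving the cascade with C₁(0)=C₂(0)=0 gives C₂(t) = C_in[1 − (τ₁ e^(−t/τ₁) − τ₂ e^(−t/τ₂))/(τ₁ − τ₂)].
At t = 40.2: e^(−t/τ₁) = 0.29839, e^(−t/τ₂) = 0.053210.
C₂ = 1.92·[1 − (33.241·0.29839 − 13.704·0.053210)/(19.537)] = 1.92·0.52964 = 1.0169 g/L.

1.02 g/L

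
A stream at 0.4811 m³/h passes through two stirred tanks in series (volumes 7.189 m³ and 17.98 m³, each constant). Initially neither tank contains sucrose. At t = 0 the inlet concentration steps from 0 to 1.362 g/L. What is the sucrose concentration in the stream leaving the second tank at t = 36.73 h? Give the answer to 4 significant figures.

Each tank obeys Vᵢ dCᵢ/dt = Q(Cᵢ₋₁ − Cᵢ), so τᵢ = Vᵢ/Q.
τ₁ = 7.189/0.4811 = 14.9428 h; τ₂ = 17.98/0.4811 = 37.3727 h.
Solving the cascade with C₁(0)=C₂(0)=0 gives C₂(t) = C_in[1 − (τ₁ e^(−t/τ₁) − τ₂ e^(−t/τ₂))/(τ₁ − τ₂)].
At t = 36.73: e^(−t/τ₁) = 0.0856031, e^(−t/τ₂) = 0.374260.
C₂ = 1.362·[1 − (14.9428·0.0856031 − 37.3727·0.374260)/(-22.4298)] = 1.362·0.433435 = 0.590339 g/L.

0.5903 g/L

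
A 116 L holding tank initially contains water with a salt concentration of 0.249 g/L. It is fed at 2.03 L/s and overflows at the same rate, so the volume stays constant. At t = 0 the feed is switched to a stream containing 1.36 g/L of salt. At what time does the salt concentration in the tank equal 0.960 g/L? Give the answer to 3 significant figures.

58.4 s

Transient balance on the dissolved component: V dC/dt = Q(C_in − C), so τ = V/Q = 57.143 s.
C(t) = C_in + (C₀ − C_in) e^(−t/τ). Set C = 0.960 and solve for t:
e^(−t/τ) = (C − C_in)/(C₀ − C_in) = (0.960 − 1.36)/(0.249 − 1.36) = 0.36004
t = −τ ln(…) = 57.143 × 1.0216 = 58.374 s.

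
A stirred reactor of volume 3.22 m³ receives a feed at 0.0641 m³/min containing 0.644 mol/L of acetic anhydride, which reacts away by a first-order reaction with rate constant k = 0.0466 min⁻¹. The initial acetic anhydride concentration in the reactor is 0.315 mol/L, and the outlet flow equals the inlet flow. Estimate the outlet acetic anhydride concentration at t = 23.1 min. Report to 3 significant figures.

Accumulation = in − out − consumed: V dC/dt = Q C_in − Q C − k V C.
This is linear with rate a = Q/V + k = 0.066507 min⁻¹.
C_ss = Q C_in/(Q + kV) = 0.19276 mol/L; C(t) = C_ss + (C₀ − C_ss) e^(−a t).
C(23.1) = 0.19276 + (0.12224)·e^(−0.066507·23.1) = 0.19276 + (0.12224)·0.21517 = 0.21906 mol/L.

0.219 mol/L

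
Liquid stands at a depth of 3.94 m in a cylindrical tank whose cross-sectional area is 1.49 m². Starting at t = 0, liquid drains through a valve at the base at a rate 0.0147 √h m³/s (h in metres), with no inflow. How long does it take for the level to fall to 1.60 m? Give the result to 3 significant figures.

With no inflow, A dh/dt = −0.0147 √h.
Separate and integrate: 2(√h − √h₀) = −(0.0147/A) t.
t = 2A(√h₀ − √h)/0.0147 = 2·1.49·(√3.94 − √1.60)/0.0147
  = 2.9800 × (1.9849 − 1.2649) / 0.0147 = 145.97 s.

146 s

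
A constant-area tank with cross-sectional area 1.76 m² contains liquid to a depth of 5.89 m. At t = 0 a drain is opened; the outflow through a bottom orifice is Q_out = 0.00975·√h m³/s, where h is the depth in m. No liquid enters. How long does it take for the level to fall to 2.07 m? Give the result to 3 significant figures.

357 s

A dh/dt = −Q_out = −0.00975 √h.
This is separable: 2 d(√h)/dt = −0.00975/A, so √h = √h₀ − (0.00975/(2A)) t.
t = 2A(√h₀ − √h)/0.00975 = 2·1.76·(√5.89 − √2.07)/0.00975
  = 3.5200 × (2.4269 − 1.4387) / 0.00975 = 356.76 s.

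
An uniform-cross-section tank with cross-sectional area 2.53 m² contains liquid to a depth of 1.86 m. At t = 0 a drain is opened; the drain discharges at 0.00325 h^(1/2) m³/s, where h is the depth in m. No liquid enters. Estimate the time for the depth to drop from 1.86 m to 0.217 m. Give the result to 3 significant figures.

With no inflow, A dh/dt = −0.00325 √h.
This is separable: 2 d(√h)/dt = −0.00325/A, so √h = √h₀ − (0.00325/(2A)) t.
t = 2A(√h₀ − √h)/0.00325 = 2·2.53·(√1.86 − √0.217)/0.00325
  = 5.0600 × (1.3638 − 0.46583) / 0.00325 = 1398.1 s.

1400 s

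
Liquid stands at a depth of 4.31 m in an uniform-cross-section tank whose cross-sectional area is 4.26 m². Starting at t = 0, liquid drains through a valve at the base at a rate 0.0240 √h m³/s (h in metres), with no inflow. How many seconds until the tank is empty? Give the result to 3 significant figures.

A dh/dt = −Q_out = −0.0240 √h.
This is separable: 2 d(√h)/dt = −0.0240/A, so √h = √h₀ − (0.0240/(2A)) t.
Set h = 0: 2√h₀ = (0.0240/A) t_empty ⇒ t_empty = 2A√h₀/0.0240.
t_empty = 2·4.26·√4.31/0.0240 = 8.5200·2.0761/0.0240 = 737.00 s.

737 s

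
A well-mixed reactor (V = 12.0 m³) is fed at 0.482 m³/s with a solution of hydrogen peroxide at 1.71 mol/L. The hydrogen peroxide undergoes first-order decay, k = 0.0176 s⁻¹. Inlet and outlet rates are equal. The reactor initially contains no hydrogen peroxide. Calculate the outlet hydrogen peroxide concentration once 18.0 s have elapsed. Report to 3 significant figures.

0.769 mol/L

V dC/dt = Q(C_in − C) − k V C.
This is linear with rate a = Q/V + k = 0.057767 s⁻¹.
C_ss = Q C_in/(Q + kV) = 1.1890 mol/L; C(t) = C_ss + (C₀ − C_ss) e^(−a t).
C(18.0) = 1.1890 + (-1.1890)·e^(−0.057767·18.0) = 1.1890 + (-1.1890)·0.35353 = 0.76866 mol/L.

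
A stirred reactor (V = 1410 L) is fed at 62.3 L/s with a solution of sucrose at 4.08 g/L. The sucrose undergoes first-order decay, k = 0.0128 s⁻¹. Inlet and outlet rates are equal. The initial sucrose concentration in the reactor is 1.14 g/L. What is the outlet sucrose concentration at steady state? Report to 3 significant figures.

Accumulation = in − out − consumed: V dC/dt = Q C_in − Q C − k V C.
Steady state (dC/dt = 0): C_ss = Q C_in/(Q + kV) = C_in/(1 + kV/Q).
C_ss = 62.3·4.08/(62.3 + 0.0128·1410) = 254.18/80.348 = 3.1635 g/L.

3.16 g/L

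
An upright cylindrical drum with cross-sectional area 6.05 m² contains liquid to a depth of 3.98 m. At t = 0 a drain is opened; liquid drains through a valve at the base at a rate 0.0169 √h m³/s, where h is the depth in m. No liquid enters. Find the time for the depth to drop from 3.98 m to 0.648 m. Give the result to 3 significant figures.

A dh/dt = −Q_out = −0.0169 √h.
∫ h^(−1/2) dh = −(0.0169/A) ∫ dt, giving 2√h = 2√h₀ − (0.0169/A) t.
t = 2A(√h₀ − √h)/0.0169 = 2·6.05·(√3.98 − √0.648)/0.0169
  = 12.100 × (1.9950 − 0.80498) / 0.0169 = 852.02 s.

852 s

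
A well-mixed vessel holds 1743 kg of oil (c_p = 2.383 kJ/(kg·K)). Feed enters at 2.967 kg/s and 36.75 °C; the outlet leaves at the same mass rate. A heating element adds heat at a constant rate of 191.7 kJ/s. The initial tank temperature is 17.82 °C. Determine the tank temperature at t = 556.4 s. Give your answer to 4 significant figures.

M c_p dT/dt = ṁ c_p (T_in − T) + Q̇.
τ = M/ṁ = 587.462 s; T_ss = T_in + Q̇/(ṁ c_p) = 36.75 + 191.7/(2.967·2.383) = 63.8632 °C.
This is linear first-order; T(t) = T_ss + (T₀ − T_ss) e^(−t/τ).
T(556.4) = 63.8632 + (-46.0432)·e^(−556.4/587.462) = 63.8632 + (-46.0432)·0.387855 = 46.0051 °C.

46.01 °C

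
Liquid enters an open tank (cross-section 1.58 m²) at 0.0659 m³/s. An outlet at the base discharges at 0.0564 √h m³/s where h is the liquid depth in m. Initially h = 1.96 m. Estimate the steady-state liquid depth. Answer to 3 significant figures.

Level balance: A dh/dt = 0.0659 − 0.0564 √h. Setting dh/dt = 0:
Q_in = 0.0564 √h_ss ⇒ √h_ss = 0.0659/0.0564 = 1.1684.
h_ss = 1.1684² = 1.3653 m. (Since h₀ = 1.96 m > h_ss, the level will fall toward this value.)

1.37 m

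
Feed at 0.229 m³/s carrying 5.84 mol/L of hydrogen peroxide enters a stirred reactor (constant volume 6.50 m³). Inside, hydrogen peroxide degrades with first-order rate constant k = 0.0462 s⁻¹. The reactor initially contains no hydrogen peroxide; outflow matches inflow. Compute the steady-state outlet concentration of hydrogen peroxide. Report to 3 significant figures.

2.53 mol/L

V dC/dt = Q(C_in − C) − k V C.
At steady state: 0 = Q C_in − (Q + kV) C_ss, so C_ss = Q C_in/(Q + kV).
C_ss = 0.229·5.84/(0.229 + 0.0462·6.50) = 1.3374/0.52930 = 2.5267 mol/L.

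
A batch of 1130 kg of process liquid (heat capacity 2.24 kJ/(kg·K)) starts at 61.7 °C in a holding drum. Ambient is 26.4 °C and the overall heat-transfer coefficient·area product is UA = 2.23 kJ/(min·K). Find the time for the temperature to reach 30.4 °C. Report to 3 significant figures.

Lumped-capacitance energy balance: M c_p dT/dt = UA(T_amb − T).
τ = M c_p/UA = 1135.1 min; T_ss = T_amb = 26.400 °C.
T(t) = T_ss + (T₀ − T_ss)e^(−t/τ); set T = 30.4:
t = −τ ln[(T − T_ss)/(T₀ − T_ss)] = −1135.1 · ln(0.11331) = 2471.7 min.

2470 min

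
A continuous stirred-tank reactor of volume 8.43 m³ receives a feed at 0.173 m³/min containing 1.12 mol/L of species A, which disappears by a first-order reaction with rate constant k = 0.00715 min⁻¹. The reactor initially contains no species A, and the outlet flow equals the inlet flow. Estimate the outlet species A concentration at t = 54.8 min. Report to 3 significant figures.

0.648 mol/L

Accumulation = in − out − consumed: V dC/dt = Q C_in − Q C − k V C.
This is linear with rate a = Q/V + k = 0.027672 min⁻¹.
C_ss = Q C_in/(Q + kV) = 0.83061 mol/L; C(t) = C_ss + (C₀ − C_ss) e^(−a t).
C(54.8) = 0.83061 + (-0.83061)·e^(−0.027672·54.8) = 0.83061 + (-0.83061)·0.21950 = 0.64829 mol/L.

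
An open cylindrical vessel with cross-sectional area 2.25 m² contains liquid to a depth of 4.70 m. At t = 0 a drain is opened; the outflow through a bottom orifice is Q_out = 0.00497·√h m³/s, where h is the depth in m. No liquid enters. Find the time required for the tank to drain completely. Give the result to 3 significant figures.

1960 s

With no inflow, A dh/dt = −0.00497 √h.
This is separable: 2 d(√h)/dt = −0.00497/A, so √h = √h₀ − (0.00497/(2A)) t.
Set h = 0: 2√h₀ = (0.00497/A) t_empty ⇒ t_empty = 2A√h₀/0.00497.
t_empty = 2·2.25·√4.70/0.00497 = 4.5000·2.1679/0.00497 = 1962.9 s.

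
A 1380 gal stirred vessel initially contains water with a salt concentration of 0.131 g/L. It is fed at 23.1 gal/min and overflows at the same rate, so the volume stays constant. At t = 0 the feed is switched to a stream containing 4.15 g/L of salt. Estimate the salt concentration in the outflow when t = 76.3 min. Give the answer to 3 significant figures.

3.03 g/L

Transient balance on the dissolved component: V dC/dt = Q(C_in − C).
Time constant τ = V/Q = 1380/23.1 = 59.740 min.
C approaches C_in exponentially: C(t) = C_in + (C₀ − C_in) e^(−t/τ).
C(76.3) = 4.15 + (0.131 − 4.15)·e^(−76.3/59.740) = 4.15 + (-4.0190)·0.27882 = 3.0294 g/L.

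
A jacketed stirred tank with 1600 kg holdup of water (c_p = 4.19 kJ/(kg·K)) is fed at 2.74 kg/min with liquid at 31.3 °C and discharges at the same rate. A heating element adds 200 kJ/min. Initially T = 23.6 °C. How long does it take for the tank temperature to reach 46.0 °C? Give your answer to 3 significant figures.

Heat balance on the well-mixed liquid: M c_p dT/dt = ṁ c_p (T_in − T) + 200.
τ = M/ṁ = 583.94 min; T_ss = T_in + Q̇/(ṁ c_p) = 48.721 °C.
T(t) = T_ss + (T₀ − T_ss) e^(−t/τ). Set T = 46.0:
e^(−t/τ) = (46.0 − 48.721)/(23.6 − 48.721) = 0.10830
t = −583.94 · ln(0.10830) = 1298.0 min.

1300 min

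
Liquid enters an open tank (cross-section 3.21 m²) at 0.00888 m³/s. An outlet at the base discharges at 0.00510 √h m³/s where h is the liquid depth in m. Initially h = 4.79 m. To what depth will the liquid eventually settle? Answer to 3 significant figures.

3.03 m

Accumulation of liquid (constant cross-section A): A dh/dt = Q_in − 0.00510 √h. At steady state dh/dt = 0:
Q_in = 0.00510 √h_ss ⇒ √h_ss = 0.00888/0.00510 = 1.7412.
h_ss = 1.7412² = 3.0317 m. (Since h₀ = 4.79 m > h_ss, the level will fall toward this value.)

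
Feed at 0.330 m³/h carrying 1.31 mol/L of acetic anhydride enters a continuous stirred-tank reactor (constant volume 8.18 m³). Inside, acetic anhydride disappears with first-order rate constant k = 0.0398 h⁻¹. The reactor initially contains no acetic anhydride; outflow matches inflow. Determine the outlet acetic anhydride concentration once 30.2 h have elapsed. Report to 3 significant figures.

0.601 mol/L

Species balance: V dC/dt = Q C_in − Q C − k V C.
This is linear with rate a = Q/V + k = 0.080142 h⁻¹.
C_ss = Q C_in/(Q + kV) = 0.65943 mol/L; C(t) = C_ss + (C₀ − C_ss) e^(−a t).
C(30.2) = 0.65943 + (-0.65943)·e^(−0.080142·30.2) = 0.65943 + (-0.65943)·0.088895 = 0.60081 mol/L.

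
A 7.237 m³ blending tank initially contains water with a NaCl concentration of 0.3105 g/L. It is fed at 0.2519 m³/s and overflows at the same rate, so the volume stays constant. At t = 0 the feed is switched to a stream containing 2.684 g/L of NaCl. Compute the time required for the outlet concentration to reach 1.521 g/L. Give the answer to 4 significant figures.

Species balance: V dC/dt = Q(C_in − C) ⇒ τ = V/Q = 28.7297 s.
C(t) = C_in + (C₀ − C_in) e^(−t/τ). Set C = 1.521 and solve for t:
e^(−t/τ) = (C − C_in)/(C₀ − C_in) = (1.521 − 2.684)/(0.3105 − 2.684) = 0.489994
t = −τ ln(…) = 28.7297 × 0.713363 = 20.4947 s.

20.49 s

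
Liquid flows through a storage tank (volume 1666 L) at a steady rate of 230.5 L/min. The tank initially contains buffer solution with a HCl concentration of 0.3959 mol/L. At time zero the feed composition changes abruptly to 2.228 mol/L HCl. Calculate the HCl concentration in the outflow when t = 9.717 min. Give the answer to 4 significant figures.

Accumulation = in − out for the solute gives V dC/dt = Q(C_in − C).
Rewrite as dC/dt + C/τ = C_in/τ, τ = V/Q = 7.22777 min.
Solution: C(t) = C_in + (C₀ − C_in) e^(−t/τ).
C(9.717) = 2.228 + (0.3959 − 2.228)·e^(−9.717/7.22777) = 2.228 + (-1.83210)·0.260696 = 1.75038 mol/L.

1.750 mol/L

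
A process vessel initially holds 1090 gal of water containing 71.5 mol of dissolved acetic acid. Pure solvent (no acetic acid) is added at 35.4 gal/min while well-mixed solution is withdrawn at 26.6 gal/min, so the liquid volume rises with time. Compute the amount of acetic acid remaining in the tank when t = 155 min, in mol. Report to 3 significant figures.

Let m(t) be the amount of acetic acid. Volume: V(t) = V₀ + (Q_in − Q_out) t = 1090 + 8.8000 t; V(155) = 2454.0 gal.
Solute balance: dm/dt = 0 − Q_out C = −Q_out m/V(t).
Separate: dm/m = −Q_out dt/V(t) ⇒ ln(m/m₀) = −(Q_out/(Q_in−Q_out)) ln(V/V₀).
m = m₀ (V₀/V)^(Q_out/(Q_in−Q_out)) = 71.5 × (1090/2454.0)^(3.0227) = 6.1511 mol.

6.15 mol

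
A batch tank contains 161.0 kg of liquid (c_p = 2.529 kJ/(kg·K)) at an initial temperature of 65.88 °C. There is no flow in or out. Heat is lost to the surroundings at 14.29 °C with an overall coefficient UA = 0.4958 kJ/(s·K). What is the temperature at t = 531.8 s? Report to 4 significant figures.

M c_p dT/dt = −UA(T − T_amb).
dT/dt = (T_ss − T)/τ with T_ss = T_amb = 14.2900 °C, τ = M c_p/UA = 161.0·2.529/0.4958 = 821.236 s.
T approaches T_ss exponentially: T(t) = T_ss + (T₀ − T_ss) e^(−t/τ).
T(531.8) = 14.2900 + (51.5900)·0.523321 = 41.2881 °C.

41.29 °C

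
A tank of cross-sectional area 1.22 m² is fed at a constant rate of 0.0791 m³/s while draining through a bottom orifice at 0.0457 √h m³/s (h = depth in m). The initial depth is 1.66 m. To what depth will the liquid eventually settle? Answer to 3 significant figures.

3.00 m

Level balance: A dh/dt = 0.0791 − 0.0457 √h. Setting dh/dt = 0:
Q_in = 0.0457 √h_ss ⇒ √h_ss = 0.0791/0.0457 = 1.7309.
h_ss = 1.7309² = 2.9959 m. (Since h₀ = 1.66 m < h_ss, the level will rise toward this value.)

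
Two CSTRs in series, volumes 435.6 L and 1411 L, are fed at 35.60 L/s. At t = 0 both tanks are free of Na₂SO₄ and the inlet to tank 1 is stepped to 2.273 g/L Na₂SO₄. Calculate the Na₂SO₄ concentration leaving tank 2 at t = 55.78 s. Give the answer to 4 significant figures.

1.479 g/L

Species balance on tank i: dCᵢ/dt = (Cᵢ₋₁ − Cᵢ)/τᵢ with τᵢ = Vᵢ/Q.
τ₁ = 435.6/35.60 = 12.2360 s; τ₂ = 1411/35.60 = 39.6348 s.
Tank 1: C₁ = C_in(1 − e^(−t/τ₁)). Tank 2 (τ₁ ≠ τ₂): C₂ = C_in[1 − (τ₁ e^(−t/τ₁) − τ₂ e^(−t/τ₂))/(τ₁ − τ₂)].
At t = 55.78: e^(−t/τ₁) = 0.0104757, e^(−t/τ₂) = 0.244792.
C₂ = 2.273·[1 − (12.2360·0.0104757 − 39.6348·0.244792)/(-27.3989)] = 2.273·0.650566 = 1.47874 g/L.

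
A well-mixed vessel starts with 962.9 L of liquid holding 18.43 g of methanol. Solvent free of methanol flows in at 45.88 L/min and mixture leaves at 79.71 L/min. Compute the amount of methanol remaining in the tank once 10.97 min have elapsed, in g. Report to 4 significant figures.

5.853 g

Total volume: dV/dt = Q_in − Q_out = -33.8300 L/min, so V(t) = 962.9 − 33.8300 t and V(10.97) = 591.785 L.
Solute balance: dm/dt = 0 − Q_out C = −Q_out m/V(t).
dm/m = −Q_out dt/(V₀ − 33.8300 t); integrating gives ln(m/m₀) = −(Q_out/(Q_in−Q_out)) ln(V/V₀).
m = m₀ (V₀/V)^(Q_out/(Q_in−Q_out)) = 18.43 × (962.9/591.785)^(-2.35619) = 5.85309 g.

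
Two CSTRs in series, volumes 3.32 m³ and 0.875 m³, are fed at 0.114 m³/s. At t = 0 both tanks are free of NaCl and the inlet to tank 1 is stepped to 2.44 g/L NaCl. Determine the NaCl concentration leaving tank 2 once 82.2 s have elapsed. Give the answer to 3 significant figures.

Time constants: τᵢ = Vᵢ/Q for each well-mixed tank.
τ₁ = 3.32/0.114 = 29.123 s; τ₂ = 0.875/0.114 = 7.6754 s.
Tank 1: C₁ = C_in(1 − e^(−t/τ₁)). Tank 2 (τ₁ ≠ τ₂): C₂ = C_in[1 − (τ₁ e^(−t/τ₁) − τ₂ e^(−t/τ₂))/(τ₁ − τ₂)].
At t = 82.2: e^(−t/τ₁) = 0.059455, e^(−t/τ₂) = 2.2332e-05.
C₂ = 2.44·[1 − (29.123·0.059455 − 7.6754·2.2332e-05)/(21.447)] = 2.44·0.91928 = 2.2430 g/L.

2.24 g/L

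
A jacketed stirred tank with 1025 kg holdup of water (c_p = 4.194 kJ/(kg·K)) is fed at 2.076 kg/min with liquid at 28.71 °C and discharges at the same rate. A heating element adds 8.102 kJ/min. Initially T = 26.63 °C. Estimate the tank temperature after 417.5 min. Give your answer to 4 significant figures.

Heat balance on the well-mixed liquid: M c_p dT/dt = ṁ c_p (T_in − T) + 8.102.
Rearrange: dT/dt = (T_ss − T)/τ with τ = M/ṁ = 493.738 min and T_ss = T_in + Q̇/(ṁ c_p) = 29.6405 °C.
This is linear first-order; T(t) = T_ss + (T₀ − T_ss) e^(−t/τ).
T(417.5) = 29.6405 + (-3.01054)·e^(−417.5/493.738) = 29.6405 + (-3.01054)·0.429304 = 28.3481 °C.

28.35 °C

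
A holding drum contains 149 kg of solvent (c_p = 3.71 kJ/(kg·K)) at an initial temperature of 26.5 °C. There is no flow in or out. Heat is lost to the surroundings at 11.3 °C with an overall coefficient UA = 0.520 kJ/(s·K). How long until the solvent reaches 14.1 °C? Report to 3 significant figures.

Heat balance on the well-mixed liquid: M c_p dT/dt = −UA(T − T_amb).
τ = M c_p/UA = 1063.1 s; T_ss = T_amb = 11.300 °C.
T(t) = T_ss + (T₀ − T_ss)e^(−t/τ); set T = 14.1:
t = −τ ln[(T − T_ss)/(T₀ − T_ss)] = −1063.1 · ln(0.18421) = 1798.3 s.

1800 s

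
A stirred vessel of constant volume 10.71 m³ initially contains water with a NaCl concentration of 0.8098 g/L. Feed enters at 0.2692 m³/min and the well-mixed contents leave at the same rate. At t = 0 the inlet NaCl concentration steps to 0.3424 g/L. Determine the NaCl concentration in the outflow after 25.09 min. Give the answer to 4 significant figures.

0.5912 g/L

Transient balance on the dissolved component: V dC/dt = Q(C_in − C).
Time constant τ = V/Q = 10.71/0.2692 = 39.7845 min.
This is linear first-order; C(t) = C_in + (C₀ − C_in) e^(−t/τ).
C(25.09) = 0.3424 + (0.8098 − 0.3424)·e^(−25.09/39.7845) = 0.3424 + (0.467400)·0.532247 = 0.591172 g/L.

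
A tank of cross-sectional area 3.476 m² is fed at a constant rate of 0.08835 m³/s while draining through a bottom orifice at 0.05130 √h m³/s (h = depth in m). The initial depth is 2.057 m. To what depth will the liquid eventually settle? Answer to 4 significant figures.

2.966 m

A dh/dt = Q_in − 0.05130 √h. Steady state requires inflow = outflow:
Q_in = 0.05130 √h_ss ⇒ √h_ss = 0.08835/0.05130 = 1.72222.
h_ss = 1.72222² = 2.96605 m. (Since h₀ = 2.057 m < h_ss, the level will rise toward this value.)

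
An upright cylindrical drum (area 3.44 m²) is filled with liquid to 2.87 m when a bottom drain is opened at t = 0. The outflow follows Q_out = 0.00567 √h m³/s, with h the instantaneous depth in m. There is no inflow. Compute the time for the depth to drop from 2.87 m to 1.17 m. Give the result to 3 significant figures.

A dh/dt = −Q_out = −0.00567 √h.
∫ h^(−1/2) dh = −(0.00567/A) ∫ dt, giving 2√h = 2√h₀ − (0.00567/A) t.
t = 2A(√h₀ − √h)/0.00567 = 2·3.44·(√2.87 − √1.17)/0.00567
  = 6.8800 × (1.6941 − 1.0817) / 0.00567 = 743.14 s.

743 s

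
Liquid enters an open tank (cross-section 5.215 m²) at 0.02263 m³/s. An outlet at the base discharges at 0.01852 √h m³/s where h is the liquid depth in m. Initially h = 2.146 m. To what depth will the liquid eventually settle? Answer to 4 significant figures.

A dh/dt = Q_in − 0.01852 √h. Steady state requires inflow = outflow:
Q_in = 0.01852 √h_ss ⇒ √h_ss = 0.02263/0.01852 = 1.22192.
h_ss = 1.22192² = 1.49309 m. (Since h₀ = 2.146 m > h_ss, the level will fall toward this value.)

1.493 m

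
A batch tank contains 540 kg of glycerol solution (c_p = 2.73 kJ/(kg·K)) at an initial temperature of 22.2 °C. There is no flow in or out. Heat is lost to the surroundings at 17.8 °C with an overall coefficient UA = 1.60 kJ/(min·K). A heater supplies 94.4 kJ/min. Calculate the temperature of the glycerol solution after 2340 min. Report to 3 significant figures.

M c_p dT/dt = −UA(T − T_amb) + Q̇.
dT/dt = (T_ss − T)/τ with T_ss = T_amb + Q̇/UA = 17.8 + 94.4/1.60 = 76.800 °C, τ = M c_p/UA = 540·2.73/1.60 = 921.38 min.
T approaches T_ss exponentially: T(t) = T_ss + (T₀ − T_ss) e^(−t/τ).
T(2340) = 76.800 + (-54.600)·0.078891 = 72.493 °C.

72.5 °C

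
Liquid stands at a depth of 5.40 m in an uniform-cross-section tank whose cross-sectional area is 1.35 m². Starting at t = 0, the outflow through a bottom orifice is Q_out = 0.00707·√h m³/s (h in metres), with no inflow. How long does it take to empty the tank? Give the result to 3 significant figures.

With no inflow, A dh/dt = −0.00707 √h.
This is separable: 2 d(√h)/dt = −0.00707/A, so √h = √h₀ − (0.00707/(2A)) t.
Set h = 0: 2√h₀ = (0.00707/A) t_empty ⇒ t_empty = 2A√h₀/0.00707.
t_empty = 2·1.35·√5.40/0.00707 = 2.7000·2.3238/0.00707 = 887.44 s.

887 s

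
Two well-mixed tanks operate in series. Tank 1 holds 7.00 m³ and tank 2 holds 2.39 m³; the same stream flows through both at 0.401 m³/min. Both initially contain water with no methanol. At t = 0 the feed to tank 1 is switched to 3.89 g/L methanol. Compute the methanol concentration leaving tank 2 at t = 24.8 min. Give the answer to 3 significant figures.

Time constants: τᵢ = Vᵢ/Q for each well-mixed tank.
τ₁ = 7.00/0.401 = 17.456 min; τ₂ = 2.39/0.401 = 5.9601 min.
Tank 1: C₁ = C_in(1 − e^(−t/τ₁)). Tank 2 (τ₁ ≠ τ₂): C₂ = C_in[1 − (τ₁ e^(−t/τ₁) − τ₂ e^(−t/τ₂))/(τ₁ − τ₂)].
At t = 24.8: e^(−t/τ₁) = 0.24155, e^(−t/τ₂) = 0.015592.
C₂ = 3.89·[1 − (17.456·0.24155 − 5.9601·0.015592)/(11.496)] = 3.89·0.64131 = 2.4947 g/L.

2.49 g/L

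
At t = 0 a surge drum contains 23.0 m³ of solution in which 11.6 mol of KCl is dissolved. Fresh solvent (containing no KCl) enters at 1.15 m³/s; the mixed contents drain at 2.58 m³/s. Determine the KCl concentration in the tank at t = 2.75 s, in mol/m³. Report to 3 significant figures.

0.434 mol/m³

Let m(t) be the amount of KCl. Volume: V(t) = V₀ + (Q_in − Q_out) t = 23.0 − 1.4300 t; V(2.75) = 19.067 m³.
Species balance (pure solvent in): dm/dt = −Q_out · m/V(t).
Separate: dm/m = −Q_out dt/V(t) ⇒ ln(m/m₀) = −(Q_out/(Q_in−Q_out)) ln(V/V₀).
m = m₀ (V₀/V)^(Q_out/(Q_in−Q_out)) = 11.6 × (23.0/19.067)^(-1.8042) = 8.2706 mol.
C = m/V = 8.2706/19.067 = 0.43375 mol/m³.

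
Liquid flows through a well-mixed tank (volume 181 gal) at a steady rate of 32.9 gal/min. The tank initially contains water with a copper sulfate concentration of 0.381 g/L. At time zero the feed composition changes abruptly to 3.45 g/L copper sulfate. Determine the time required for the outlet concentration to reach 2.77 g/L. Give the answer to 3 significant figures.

8.29 min

Species balance: V dC/dt = Q(C_in − C) ⇒ τ = V/Q = 5.5015 min.
C(t) = C_in + (C₀ − C_in) e^(−t/τ). Set C = 2.77 and solve for t:
e^(−t/τ) = (C − C_in)/(C₀ − C_in) = (2.77 − 3.45)/(0.381 − 3.45) = 0.22157
t = −τ ln(…) = 5.5015 × 1.5070 = 8.2909 min.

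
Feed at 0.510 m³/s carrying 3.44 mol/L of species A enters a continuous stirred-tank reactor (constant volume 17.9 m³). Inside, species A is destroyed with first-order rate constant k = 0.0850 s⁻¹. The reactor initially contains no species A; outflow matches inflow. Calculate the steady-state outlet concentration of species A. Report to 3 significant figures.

Species balance: V dC/dt = Q C_in − Q C − k V C.
At steady state: 0 = Q C_in − (Q + kV) C_ss, so C_ss = Q C_in/(Q + kV).
C_ss = 0.510·3.44/(0.510 + 0.0850·17.9) = 1.7544/2.0315 = 0.86360 mol/L.

0.864 mol/L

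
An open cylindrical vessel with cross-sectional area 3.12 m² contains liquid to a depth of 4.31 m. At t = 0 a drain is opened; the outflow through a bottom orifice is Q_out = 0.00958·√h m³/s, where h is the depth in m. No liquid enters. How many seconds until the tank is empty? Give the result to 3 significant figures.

1350 s

With no inflow, A dh/dt = −0.00958 √h.
This is separable: 2 d(√h)/dt = −0.00958/A, so √h = √h₀ − (0.00958/(2A)) t.
Set h = 0: 2√h₀ = (0.00958/A) t_empty ⇒ t_empty = 2A√h₀/0.00958.
t_empty = 2·3.12·√4.31/0.00958 = 6.2400·2.0761/0.00958 = 1352.3 s.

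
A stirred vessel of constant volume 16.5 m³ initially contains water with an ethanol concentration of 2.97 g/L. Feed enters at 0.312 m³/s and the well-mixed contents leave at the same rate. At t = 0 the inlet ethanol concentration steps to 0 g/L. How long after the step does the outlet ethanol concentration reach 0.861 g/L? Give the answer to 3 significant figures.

Species balance: V dC/dt = Q(C_in − C) ⇒ τ = V/Q = 52.885 s.
C(t) = C_in + (C₀ − C_in) e^(−t/τ). Set C = 0.861 and solve for t:
e^(−t/τ) = (C − C_in)/(C₀ − C_in) = (0.861 − 0)/(2.97 − 0) = 0.28990
t = −τ ln(…) = 52.885 × 1.2382 = 65.483 s.

65.5 s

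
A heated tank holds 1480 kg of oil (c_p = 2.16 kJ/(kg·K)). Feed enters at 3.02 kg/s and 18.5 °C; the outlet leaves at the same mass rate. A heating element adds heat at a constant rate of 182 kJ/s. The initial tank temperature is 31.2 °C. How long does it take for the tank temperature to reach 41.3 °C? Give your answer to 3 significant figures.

Unsteady energy balance on the tank contents: M c_p dT/dt = ṁ c_p (T_in − T) + 182.
τ = M/ṁ = 490.07 s; T_ss = T_in + Q̇/(ṁ c_p) = 46.400 °C.
T(t) = T_ss + (T₀ − T_ss) e^(−t/τ). Set T = 41.3:
e^(−t/τ) = (41.3 − 46.400)/(31.2 − 46.400) = 0.33554
t = −490.07 · ln(0.33554) = 535.15 s.

535 s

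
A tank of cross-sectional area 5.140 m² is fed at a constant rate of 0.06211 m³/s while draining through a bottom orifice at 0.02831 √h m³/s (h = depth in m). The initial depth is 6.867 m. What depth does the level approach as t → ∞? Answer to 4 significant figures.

4.813 m

A dh/dt = Q_in − 0.02831 √h. Steady state requires inflow = outflow:
Q_in = 0.02831 √h_ss ⇒ √h_ss = 0.06211/0.02831 = 2.19392.
h_ss = 2.19392² = 4.81330 m. (Since h₀ = 6.867 m > h_ss, the level will fall toward this value.)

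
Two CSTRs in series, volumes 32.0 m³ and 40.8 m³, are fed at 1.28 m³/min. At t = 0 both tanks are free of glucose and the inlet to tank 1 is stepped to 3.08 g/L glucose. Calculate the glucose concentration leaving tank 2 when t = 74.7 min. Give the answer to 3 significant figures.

Species balance on tank i: dCᵢ/dt = (Cᵢ₋₁ − Cᵢ)/τᵢ with τᵢ = Vᵢ/Q.
τ₁ = 32.0/1.28 = 25.000 min; τ₂ = 40.8/1.28 = 31.875 min.
Tank 1: C₁ = C_in(1 − e^(−t/τ₁)). Tank 2 (τ₁ ≠ τ₂): C₂ = C_in[1 − (τ₁ e^(−t/τ₁) − τ₂ e^(−t/τ₂))/(τ₁ − τ₂)].
At t = 74.7: e^(−t/τ₁) = 0.050388, e^(−t/τ₂) = 0.095988.
C₂ = 3.08·[1 − (25.000·0.050388 − 31.875·0.095988)/(-6.8750)] = 3.08·0.73819 = 2.2736 g/L.

2.27 g/L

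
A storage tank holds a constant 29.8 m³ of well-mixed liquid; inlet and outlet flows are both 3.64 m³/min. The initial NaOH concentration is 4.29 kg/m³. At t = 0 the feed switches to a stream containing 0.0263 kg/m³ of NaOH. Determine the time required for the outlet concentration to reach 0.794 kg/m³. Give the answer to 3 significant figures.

14.0 min

Unsteady species balance (constant V, well mixed): V dC/dt = Q(C_in − C), so τ = V/Q = 8.1868 min.
C(t) = C_in + (C₀ − C_in) e^(−t/τ). Set C = 0.794 and solve for t:
e^(−t/τ) = (C − C_in)/(C₀ − C_in) = (0.794 − 0.0263)/(4.29 − 0.0263) = 0.18005
t = −τ ln(…) = 8.1868 × 1.7145 = 14.036 min.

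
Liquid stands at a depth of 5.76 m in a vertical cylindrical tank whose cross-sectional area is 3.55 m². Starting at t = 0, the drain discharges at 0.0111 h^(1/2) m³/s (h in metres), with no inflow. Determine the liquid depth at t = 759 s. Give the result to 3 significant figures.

1.47 m

A dh/dt = −Q_out = −0.0111 √h.
This is separable: 2 d(√h)/dt = −0.0111/A, so √h = √h₀ − (0.0111/(2A)) t.
√h = √5.76 − 0.0111·759/(2·3.55) = 2.4000 − 1.1866 = 1.2134.
h = 1.2134² = 1.4723 m.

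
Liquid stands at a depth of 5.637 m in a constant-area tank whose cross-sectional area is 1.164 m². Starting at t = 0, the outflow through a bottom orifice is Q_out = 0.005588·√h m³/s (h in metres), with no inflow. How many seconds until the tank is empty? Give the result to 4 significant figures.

With no inflow, A dh/dt = −0.005588 √h.
∫ h^(−1/2) dh = −(0.005588/A) ∫ dt, giving 2√h = 2√h₀ − (0.005588/A) t.
Tank is empty when √h = 0: t_empty = 2A√h₀/0.005588.
t_empty = 2·1.164·√5.637/0.005588 = 2.32800·2.37424/0.005588 = 989.124 s.

989.1 s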